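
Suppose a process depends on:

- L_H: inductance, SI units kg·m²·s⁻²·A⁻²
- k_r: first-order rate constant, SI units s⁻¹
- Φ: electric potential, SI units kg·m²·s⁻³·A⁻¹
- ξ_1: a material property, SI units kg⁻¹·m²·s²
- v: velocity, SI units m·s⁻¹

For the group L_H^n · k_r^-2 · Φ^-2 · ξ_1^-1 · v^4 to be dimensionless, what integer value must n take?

1

Balance the M exponent: (1)·n from L_H, plus −2·(0) − 2·(1) − (-1) + 4·(0) = -1 from the rest, must sum to zero.
n − 1 = 0, so n = 1.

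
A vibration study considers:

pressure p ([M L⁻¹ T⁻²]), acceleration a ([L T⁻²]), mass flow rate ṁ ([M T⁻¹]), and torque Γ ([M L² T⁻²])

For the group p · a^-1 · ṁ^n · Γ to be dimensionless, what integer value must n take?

-2

Balance the M exponent: (1)·n from ṁ, plus (1) − (0) + (1) = 2 from the rest, must sum to zero.
n + 2 = 0, so n = -2.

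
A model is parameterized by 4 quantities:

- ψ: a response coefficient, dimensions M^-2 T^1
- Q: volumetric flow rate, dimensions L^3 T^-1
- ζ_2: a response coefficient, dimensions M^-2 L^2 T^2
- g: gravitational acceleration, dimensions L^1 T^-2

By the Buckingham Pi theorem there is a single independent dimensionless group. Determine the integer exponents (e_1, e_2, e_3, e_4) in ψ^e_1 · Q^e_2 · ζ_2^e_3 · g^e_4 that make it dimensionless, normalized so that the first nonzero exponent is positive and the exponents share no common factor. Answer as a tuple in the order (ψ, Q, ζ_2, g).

(1, 1, -1, -1)

M: e_1·(-2) + e_2·(0) + e_3·(-2) + e_4·(0) = 0
L: e_1·(0) + e_2·(3) + e_3·(2) + e_4·(1) = 0
T: e_1·(1) + e_2·(-1) + e_3·(2) + e_4·(-2) = 0
Solving this homogeneous linear system for the smallest-integer solution (first nonzero entry positive) gives (1, 1, -1, -1).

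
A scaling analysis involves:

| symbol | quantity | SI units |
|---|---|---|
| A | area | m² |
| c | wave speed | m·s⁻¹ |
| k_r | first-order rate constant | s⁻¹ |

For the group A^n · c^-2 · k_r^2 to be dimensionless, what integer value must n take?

1

Balance the L exponent: (2)·n from A, plus −2·(1) + 2·(0) = -2 from the rest, must sum to zero.
2n − 2 = 0, so n = 1.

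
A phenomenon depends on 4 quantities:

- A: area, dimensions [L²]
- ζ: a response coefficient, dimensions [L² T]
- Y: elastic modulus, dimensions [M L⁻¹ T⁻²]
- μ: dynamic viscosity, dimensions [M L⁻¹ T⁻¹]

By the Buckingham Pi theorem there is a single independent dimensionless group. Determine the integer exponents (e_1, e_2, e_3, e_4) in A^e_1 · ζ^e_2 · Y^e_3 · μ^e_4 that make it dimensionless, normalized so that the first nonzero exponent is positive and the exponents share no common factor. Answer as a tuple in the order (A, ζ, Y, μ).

(1, -1, -1, 1)

M: e_1·(0) + e_2·(0) + e_3·(1) + e_4·(1) = 0
L: e_1·(2) + e_2·(2) + e_3·(-1) + e_4·(-1) = 0
T: e_1·(0) + e_2·(1) + e_3·(-2) + e_4·(-1) = 0
Solving this homogeneous linear system for the smallest-integer solution (first nonzero entry positive) gives (1, -1, -1, 1).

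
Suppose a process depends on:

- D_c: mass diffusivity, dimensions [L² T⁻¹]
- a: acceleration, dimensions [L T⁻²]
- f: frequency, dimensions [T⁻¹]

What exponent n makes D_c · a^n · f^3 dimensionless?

-2

Balance the L exponent: (1)·n from a, plus (2) + 3·(0) = 2 from the rest, must sum to zero.
n + 2 = 0, so n = -2.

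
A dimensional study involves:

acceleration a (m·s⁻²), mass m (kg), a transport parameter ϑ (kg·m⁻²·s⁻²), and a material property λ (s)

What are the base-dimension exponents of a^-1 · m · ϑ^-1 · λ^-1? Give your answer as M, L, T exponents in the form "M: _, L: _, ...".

Collect each base-dimension exponent across the product:
  M: −(0) + (1) − (1) − (0) = 0
  L: −(1) + (0) − (-2) − (0) = 1
  T: −(-2) + (0) − (-2) − (1) = 3
So the dimensions are [L T³].

M: 0, L: 1, T: 3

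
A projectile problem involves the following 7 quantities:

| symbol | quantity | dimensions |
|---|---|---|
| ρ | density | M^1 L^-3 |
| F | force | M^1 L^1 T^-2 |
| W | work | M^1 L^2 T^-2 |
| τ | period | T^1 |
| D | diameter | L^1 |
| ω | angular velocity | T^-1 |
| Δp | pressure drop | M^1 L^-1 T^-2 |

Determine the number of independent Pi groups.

4

There are 7 variables and 3 base dimensions (M, L, T).
The dimension matrix has rank 3.
Independent dimensionless groups: 7 − 3 = 4.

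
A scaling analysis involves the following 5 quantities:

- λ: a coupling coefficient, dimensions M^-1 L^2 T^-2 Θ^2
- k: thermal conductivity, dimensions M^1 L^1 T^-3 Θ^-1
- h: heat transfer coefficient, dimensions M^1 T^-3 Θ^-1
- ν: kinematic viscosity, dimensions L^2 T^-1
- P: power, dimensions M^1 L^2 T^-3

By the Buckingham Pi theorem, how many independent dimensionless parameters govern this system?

There are 5 variables and 4 base dimensions (M, L, T, Θ).
The dimension matrix has rank 4.
Independent dimensionless groups: 5 − 4 = 1.

1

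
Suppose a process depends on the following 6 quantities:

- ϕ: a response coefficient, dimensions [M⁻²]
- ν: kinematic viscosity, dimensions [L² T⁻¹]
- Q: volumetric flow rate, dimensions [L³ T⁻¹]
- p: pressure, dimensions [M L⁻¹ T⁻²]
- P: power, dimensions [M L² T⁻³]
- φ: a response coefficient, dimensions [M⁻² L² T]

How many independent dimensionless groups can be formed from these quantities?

3

There are 6 variables and 3 base dimensions (M, L, T).
The dimension matrix has rank 3.
Independent dimensionless groups: 6 − 3 = 3.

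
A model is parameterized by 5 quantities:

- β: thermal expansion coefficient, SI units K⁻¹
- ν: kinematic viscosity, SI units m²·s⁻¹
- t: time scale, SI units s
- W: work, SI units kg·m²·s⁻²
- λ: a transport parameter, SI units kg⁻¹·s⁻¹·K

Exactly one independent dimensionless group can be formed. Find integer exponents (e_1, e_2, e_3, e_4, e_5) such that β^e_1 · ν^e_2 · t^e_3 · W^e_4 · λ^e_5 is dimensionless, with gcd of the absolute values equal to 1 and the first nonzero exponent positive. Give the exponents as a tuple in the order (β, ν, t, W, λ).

M: e_1·(0) + e_2·(0) + e_3·(0) + e_4·(1) + e_5·(-1) = 0
L: e_1·(0) + e_2·(2) + e_3·(0) + e_4·(2) + e_5·(0) = 0
T: e_1·(0) + e_2·(-1) + e_3·(1) + e_4·(-2) + e_5·(-1) = 0
Θ: e_1·(-1) + e_2·(0) + e_3·(0) + e_4·(0) + e_5·(1) = 0
Solving this homogeneous linear system for the smallest-integer solution (first nonzero entry positive) gives (1, -1, 2, 1, 1).

(1, -1, 2, 1, 1)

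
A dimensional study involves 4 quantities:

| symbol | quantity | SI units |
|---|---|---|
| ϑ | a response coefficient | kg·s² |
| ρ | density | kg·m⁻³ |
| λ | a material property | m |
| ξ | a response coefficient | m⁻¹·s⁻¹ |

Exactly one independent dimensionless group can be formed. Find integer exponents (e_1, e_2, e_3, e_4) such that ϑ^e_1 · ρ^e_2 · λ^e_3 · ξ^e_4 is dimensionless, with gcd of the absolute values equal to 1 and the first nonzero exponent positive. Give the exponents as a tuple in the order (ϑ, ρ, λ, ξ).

(1, -1, -1, 2)

M: e_1·(1) + e_2·(1) + e_3·(0) + e_4·(0) = 0
L: e_1·(0) + e_2·(-3) + e_3·(1) + e_4·(-1) = 0
T: e_1·(2) + e_2·(0) + e_3·(0) + e_4·(-1) = 0
Solving this homogeneous linear system for the smallest-integer solution (first nonzero entry positive) gives (1, -1, -1, 2).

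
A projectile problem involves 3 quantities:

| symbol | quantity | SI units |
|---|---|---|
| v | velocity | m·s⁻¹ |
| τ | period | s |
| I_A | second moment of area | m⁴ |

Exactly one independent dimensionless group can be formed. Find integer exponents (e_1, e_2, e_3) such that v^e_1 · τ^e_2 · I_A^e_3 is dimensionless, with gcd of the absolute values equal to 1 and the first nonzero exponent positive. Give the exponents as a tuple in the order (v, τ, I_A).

L: e_1·(1) + e_2·(0) + e_3·(4) = 0
T: e_1·(-1) + e_2·(1) + e_3·(0) = 0
Solving this homogeneous linear system for the smallest-integer solution (first nonzero entry positive) gives (4, 4, -1).

(4, 4, -1)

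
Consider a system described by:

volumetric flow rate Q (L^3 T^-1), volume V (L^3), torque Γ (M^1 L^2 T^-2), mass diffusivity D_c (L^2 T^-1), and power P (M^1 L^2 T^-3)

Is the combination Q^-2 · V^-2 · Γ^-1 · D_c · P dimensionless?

Sum the exponent of each base dimension across the product:
  M: −2·[Q]_M − 2·[V]_M − [Γ]_M + [D_c]_M + [P]_M = −2·(0) − 2·(0) − (1) + (0) + (1) = 0
  L: −2·[Q]_L − 2·[V]_L − [Γ]_L + [D_c]_L + [P]_L = −2·(3) − 2·(3) − (2) + (2) + (2) = -10
  T: −2·[Q]_T − 2·[V]_T − [Γ]_T + [D_c]_T + [P]_T = −2·(-1) − 2·(0) − (-2) + (-1) + (-3) = 0
Net dimensions [L⁻¹⁰] ≠ [1] — not dimensionless.

no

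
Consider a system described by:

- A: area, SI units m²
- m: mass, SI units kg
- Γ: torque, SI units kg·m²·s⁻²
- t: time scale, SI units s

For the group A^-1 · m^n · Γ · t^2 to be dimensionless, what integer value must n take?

Balance the M exponent: (1)·n from m, plus −(0) + (1) + 2·(0) = 1 from the rest, must sum to zero.
n + 1 = 0, so n = -1.

-1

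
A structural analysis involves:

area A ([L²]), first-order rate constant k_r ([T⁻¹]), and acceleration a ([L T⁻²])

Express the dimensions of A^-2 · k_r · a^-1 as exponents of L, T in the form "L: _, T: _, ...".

L: -5, T: 1

Collect each base-dimension exponent across the product:
  L: −2·(2) + (0) − (1) = -5
  T: −2·(0) + (-1) − (-2) = 1
So the dimensions are [L⁻⁵ T].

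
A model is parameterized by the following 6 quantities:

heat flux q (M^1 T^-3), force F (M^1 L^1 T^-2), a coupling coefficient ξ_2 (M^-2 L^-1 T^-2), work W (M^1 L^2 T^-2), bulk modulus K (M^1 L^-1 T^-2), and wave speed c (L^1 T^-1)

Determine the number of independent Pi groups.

There are 6 variables and 3 base dimensions (M, L, T).
The dimension matrix has rank 3.
Independent dimensionless groups: 6 − 3 = 3.

3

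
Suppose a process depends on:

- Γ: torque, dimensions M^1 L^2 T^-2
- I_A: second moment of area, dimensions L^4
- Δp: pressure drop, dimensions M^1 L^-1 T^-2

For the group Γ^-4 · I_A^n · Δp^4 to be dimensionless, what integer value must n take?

Balance the L exponent: (4)·n from I_A, plus −4·(2) + 4·(-1) = -12 from the rest, must sum to zero.
4n − 12 = 0, so n = 3.

3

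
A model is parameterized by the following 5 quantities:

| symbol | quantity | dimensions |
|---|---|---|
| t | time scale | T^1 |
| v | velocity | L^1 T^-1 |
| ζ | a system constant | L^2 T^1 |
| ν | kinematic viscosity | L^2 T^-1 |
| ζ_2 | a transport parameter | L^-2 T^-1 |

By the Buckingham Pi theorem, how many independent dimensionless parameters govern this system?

There are 5 variables and 2 base dimensions (L, T).
The dimension matrix has rank 2.
Independent dimensionless groups: 5 − 2 = 3.

3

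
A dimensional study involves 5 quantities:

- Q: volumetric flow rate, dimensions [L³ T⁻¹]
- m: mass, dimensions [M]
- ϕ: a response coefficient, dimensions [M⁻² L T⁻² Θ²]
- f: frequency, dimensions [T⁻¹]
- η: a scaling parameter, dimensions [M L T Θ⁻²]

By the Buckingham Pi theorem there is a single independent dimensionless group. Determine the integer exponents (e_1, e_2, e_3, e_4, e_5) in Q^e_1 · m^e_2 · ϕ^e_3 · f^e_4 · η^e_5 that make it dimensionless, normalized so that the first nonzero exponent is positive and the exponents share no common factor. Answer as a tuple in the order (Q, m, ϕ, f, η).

M: e_1·(0) + e_2·(1) + e_3·(-2) + e_4·(0) + e_5·(1) = 0
L: e_1·(3) + e_2·(0) + e_3·(1) + e_4·(0) + e_5·(1) = 0
T: e_1·(-1) + e_2·(0) + e_3·(-2) + e_4·(-1) + e_5·(1) = 0
Θ: e_1·(0) + e_2·(0) + e_3·(2) + e_4·(0) + e_5·(-2) = 0
Solving this homogeneous linear system for the smallest-integer solution (first nonzero entry positive) gives (2, -3, -3, 1, -3).

(2, -3, -3, 1, -3)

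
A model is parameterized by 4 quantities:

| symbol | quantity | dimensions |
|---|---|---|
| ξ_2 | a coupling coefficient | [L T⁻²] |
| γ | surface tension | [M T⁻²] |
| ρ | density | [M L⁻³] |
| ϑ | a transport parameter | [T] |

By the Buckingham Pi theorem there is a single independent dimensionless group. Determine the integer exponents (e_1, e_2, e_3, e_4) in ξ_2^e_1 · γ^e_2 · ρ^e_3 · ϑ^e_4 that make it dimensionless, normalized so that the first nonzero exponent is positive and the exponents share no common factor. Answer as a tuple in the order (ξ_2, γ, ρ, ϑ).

(3, -1, 1, 4)

M: e_1·(0) + e_2·(1) + e_3·(1) + e_4·(0) = 0
L: e_1·(1) + e_2·(0) + e_3·(-3) + e_4·(0) = 0
T: e_1·(-2) + e_2·(-2) + e_3·(0) + e_4·(1) = 0
Solving this homogeneous linear system for the smallest-integer solution (first nonzero entry positive) gives (3, -1, 1, 4).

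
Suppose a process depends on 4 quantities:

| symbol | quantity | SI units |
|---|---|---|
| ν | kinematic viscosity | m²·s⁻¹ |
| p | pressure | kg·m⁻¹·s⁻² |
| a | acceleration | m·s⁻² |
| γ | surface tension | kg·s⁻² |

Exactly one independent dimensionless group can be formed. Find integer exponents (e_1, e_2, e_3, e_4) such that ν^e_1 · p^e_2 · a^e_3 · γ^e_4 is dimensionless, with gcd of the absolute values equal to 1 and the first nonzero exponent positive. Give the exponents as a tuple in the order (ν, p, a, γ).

(2, 3, -1, -3)

M: e_1·(0) + e_2·(1) + e_3·(0) + e_4·(1) = 0
L: e_1·(2) + e_2·(-1) + e_3·(1) + e_4·(0) = 0
T: e_1·(-1) + e_2·(-2) + e_3·(-2) + e_4·(-2) = 0
Solving this homogeneous linear system for the smallest-integer solution (first nonzero entry positive) gives (2, 3, -1, -3).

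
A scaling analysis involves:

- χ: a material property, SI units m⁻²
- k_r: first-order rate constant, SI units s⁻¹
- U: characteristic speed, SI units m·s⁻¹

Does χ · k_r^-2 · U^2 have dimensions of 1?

Sum the exponent of each base dimension across the product:
  L: [χ]_L − 2·[k_r]_L + 2·[U]_L = (-2) − 2·(0) + 2·(1) = 0
  T: [χ]_T − 2·[k_r]_T + 2·[U]_T = (0) − 2·(-1) + 2·(-1) = 0
All base exponents vanish — dimensionless.

yes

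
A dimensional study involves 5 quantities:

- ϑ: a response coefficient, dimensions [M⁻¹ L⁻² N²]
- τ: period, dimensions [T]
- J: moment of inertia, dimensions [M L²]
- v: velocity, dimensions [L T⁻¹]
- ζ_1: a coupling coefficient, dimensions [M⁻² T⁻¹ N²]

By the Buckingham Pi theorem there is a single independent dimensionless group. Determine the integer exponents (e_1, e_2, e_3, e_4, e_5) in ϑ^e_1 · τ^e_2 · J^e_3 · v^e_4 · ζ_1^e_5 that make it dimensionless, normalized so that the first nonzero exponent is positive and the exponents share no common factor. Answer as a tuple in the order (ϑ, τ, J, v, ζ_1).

(1, 3, -1, 4, -1)

M: e_1·(-1) + e_2·(0) + e_3·(1) + e_4·(0) + e_5·(-2) = 0
L: e_1·(-2) + e_2·(0) + e_3·(2) + e_4·(1) + e_5·(0) = 0
T: e_1·(0) + e_2·(1) + e_3·(0) + e_4·(-1) + e_5·(-1) = 0
N: e_1·(2) + e_2·(0) + e_3·(0) + e_4·(0) + e_5·(2) = 0
Solving this homogeneous linear system for the smallest-integer solution (first nonzero entry positive) gives (1, 3, -1, 4, -1).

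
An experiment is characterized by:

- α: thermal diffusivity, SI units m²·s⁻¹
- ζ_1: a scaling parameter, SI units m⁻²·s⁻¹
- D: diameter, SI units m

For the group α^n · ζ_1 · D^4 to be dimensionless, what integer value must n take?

Balance the L exponent: (2)·n from α, plus (-2) + 4·(1) = 2 from the rest, must sum to zero.
2n + 2 = 0, so n = -1.

-1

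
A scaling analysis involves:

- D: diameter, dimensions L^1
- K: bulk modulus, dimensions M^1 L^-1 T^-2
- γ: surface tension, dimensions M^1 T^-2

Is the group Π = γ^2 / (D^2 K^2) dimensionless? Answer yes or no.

Sum the exponent of each base dimension across the product:
  M: −2·[D]_M − 2·[K]_M + 2·[γ]_M = −2·(0) − 2·(1) + 2·(1) = 0
  L: −2·[D]_L − 2·[K]_L + 2·[γ]_L = −2·(1) − 2·(-1) + 2·(0) = 0
  T: −2·[D]_T − 2·[K]_T + 2·[γ]_T = −2·(0) − 2·(-2) + 2·(-2) = 0
  Θ: −2·[D]_Θ − 2·[K]_Θ + 2·[γ]_Θ = −2·(0) − 2·(0) + 2·(0) = 0
All base exponents vanish — dimensionless.

yes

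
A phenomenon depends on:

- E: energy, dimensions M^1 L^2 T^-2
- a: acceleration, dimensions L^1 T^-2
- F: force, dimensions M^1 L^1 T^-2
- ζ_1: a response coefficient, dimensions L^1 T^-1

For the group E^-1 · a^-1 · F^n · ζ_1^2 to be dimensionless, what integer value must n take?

1

Balance the M exponent: (1)·n from F, plus −(1) − (0) + 2·(0) = -1 from the rest, must sum to zero.
n − 1 = 0, so n = 1.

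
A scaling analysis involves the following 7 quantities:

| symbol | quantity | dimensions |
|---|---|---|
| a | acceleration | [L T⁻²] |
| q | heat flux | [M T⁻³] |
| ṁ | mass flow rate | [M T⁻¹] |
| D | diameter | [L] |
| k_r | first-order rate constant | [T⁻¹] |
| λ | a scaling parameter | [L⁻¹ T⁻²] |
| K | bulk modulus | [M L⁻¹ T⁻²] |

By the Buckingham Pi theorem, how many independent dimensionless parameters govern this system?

4

There are 7 variables and 3 base dimensions (M, L, T).
The dimension matrix has rank 3.
Independent dimensionless groups: 7 − 3 = 4.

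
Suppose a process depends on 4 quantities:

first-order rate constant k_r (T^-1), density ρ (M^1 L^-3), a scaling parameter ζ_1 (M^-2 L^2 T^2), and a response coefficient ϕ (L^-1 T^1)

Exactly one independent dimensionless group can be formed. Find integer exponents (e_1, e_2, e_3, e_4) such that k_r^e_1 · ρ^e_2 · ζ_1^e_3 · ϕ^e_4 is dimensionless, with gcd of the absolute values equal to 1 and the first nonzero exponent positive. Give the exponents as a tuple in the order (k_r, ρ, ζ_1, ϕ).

M: e_1·(0) + e_2·(1) + e_3·(-2) + e_4·(0) = 0
L: e_1·(0) + e_2·(-3) + e_3·(2) + e_4·(-1) = 0
T: e_1·(-1) + e_2·(0) + e_3·(2) + e_4·(1) = 0
Solving this homogeneous linear system for the smallest-integer solution (first nonzero entry positive) gives (2, -2, -1, 4).

(2, -2, -1, 4)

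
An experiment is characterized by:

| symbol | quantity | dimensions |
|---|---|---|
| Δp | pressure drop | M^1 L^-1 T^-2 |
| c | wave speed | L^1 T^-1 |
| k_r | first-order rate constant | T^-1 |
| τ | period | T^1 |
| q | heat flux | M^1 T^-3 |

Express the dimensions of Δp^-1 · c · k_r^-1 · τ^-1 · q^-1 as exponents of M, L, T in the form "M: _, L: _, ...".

M: -2, L: 2, T: 4

Collect each base-dimension exponent across the product:
  M: −(1) + (0) − (0) − (0) − (1) = -2
  L: −(-1) + (1) − (0) − (0) − (0) = 2
  T: −(-2) + (-1) − (-1) − (1) − (-3) = 4
So the dimensions are [M⁻² L² T⁴].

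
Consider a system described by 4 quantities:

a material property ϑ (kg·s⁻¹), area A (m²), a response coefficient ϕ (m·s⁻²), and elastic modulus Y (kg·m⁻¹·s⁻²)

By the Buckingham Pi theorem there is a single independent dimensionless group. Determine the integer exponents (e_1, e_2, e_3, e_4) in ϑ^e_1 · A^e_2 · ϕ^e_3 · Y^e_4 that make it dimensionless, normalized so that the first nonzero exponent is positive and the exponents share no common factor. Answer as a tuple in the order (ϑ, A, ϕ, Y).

(4, -3, 2, -4)

M: e_1·(1) + e_2·(0) + e_3·(0) + e_4·(1) = 0
L: e_1·(0) + e_2·(2) + e_3·(1) + e_4·(-1) = 0
T: e_1·(-1) + e_2·(0) + e_3·(-2) + e_4·(-2) = 0
Solving this homogeneous linear system for the smallest-integer solution (first nonzero entry positive) gives (4, -3, 2, -4).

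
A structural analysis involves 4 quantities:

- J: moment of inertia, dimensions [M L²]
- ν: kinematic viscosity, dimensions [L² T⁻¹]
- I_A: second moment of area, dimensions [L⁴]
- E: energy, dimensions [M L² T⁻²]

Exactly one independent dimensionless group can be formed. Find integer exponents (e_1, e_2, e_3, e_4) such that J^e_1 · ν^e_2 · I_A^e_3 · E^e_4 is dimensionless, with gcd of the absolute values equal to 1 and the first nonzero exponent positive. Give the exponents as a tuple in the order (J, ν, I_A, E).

(1, 2, -1, -1)

M: e_1·(1) + e_2·(0) + e_3·(0) + e_4·(1) = 0
L: e_1·(2) + e_2·(2) + e_3·(4) + e_4·(2) = 0
T: e_1·(0) + e_2·(-1) + e_3·(0) + e_4·(-2) = 0
Solving this homogeneous linear system for the smallest-integer solution (first nonzero entry positive) gives (1, 2, -1, -1).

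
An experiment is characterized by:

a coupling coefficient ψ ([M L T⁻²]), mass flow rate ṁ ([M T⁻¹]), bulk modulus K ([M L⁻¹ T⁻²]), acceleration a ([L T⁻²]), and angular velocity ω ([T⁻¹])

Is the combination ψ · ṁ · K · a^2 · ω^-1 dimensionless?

Sum the exponent of each base dimension across the product:
  M: [ψ]_M + [ṁ]_M + [K]_M + 2·[a]_M − [ω]_M = (1) + (1) + (1) + 2·(0) − (0) = 3
  L: [ψ]_L + [ṁ]_L + [K]_L + 2·[a]_L − [ω]_L = (1) + (0) + (-1) + 2·(1) − (0) = 2
  T: [ψ]_T + [ṁ]_T + [K]_T + 2·[a]_T − [ω]_T = (-2) + (-1) + (-2) + 2·(-2) − (-1) = -8
Net dimensions [M³ L² T⁻⁸] ≠ [1] — not dimensionless.

no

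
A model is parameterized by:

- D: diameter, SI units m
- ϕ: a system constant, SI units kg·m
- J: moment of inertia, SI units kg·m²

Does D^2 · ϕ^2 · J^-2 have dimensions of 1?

yes

Sum the exponent of each base dimension across the product:
  M: 2·[D]_M + 2·[ϕ]_M − 2·[J]_M = 2·(0) + 2·(1) − 2·(1) = 0
  L: 2·[D]_L + 2·[ϕ]_L − 2·[J]_L = 2·(1) + 2·(1) − 2·(2) = 0
  T: 2·[D]_T + 2·[ϕ]_T − 2·[J]_T = 2·(0) + 2·(0) − 2·(0) = 0
All base exponents vanish — dimensionless.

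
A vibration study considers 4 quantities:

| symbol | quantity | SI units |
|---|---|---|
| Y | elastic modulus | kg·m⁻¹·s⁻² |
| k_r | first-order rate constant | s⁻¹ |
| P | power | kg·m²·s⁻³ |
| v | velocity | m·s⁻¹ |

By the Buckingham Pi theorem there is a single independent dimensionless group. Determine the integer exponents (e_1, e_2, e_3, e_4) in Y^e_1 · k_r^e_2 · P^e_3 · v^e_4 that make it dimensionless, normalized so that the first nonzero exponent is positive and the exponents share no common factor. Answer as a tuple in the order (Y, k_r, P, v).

(1, -2, -1, 3)

M: e_1·(1) + e_2·(0) + e_3·(1) + e_4·(0) = 0
L: e_1·(-1) + e_2·(0) + e_3·(2) + e_4·(1) = 0
T: e_1·(-2) + e_2·(-1) + e_3·(-3) + e_4·(-1) = 0
Solving this homogeneous linear system for the smallest-integer solution (first nonzero entry positive) gives (1, -2, -1, 3).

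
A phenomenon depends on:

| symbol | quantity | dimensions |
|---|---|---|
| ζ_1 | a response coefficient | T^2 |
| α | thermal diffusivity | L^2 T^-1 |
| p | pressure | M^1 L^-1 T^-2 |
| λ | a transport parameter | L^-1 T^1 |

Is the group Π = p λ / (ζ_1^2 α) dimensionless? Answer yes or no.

no

Sum the exponent of each base dimension across the product:
  M: −2·[ζ_1]_M − [α]_M + [p]_M + [λ]_M = −2·(0) − (0) + (1) + (0) = 1
  L: −2·[ζ_1]_L − [α]_L + [p]_L + [λ]_L = −2·(0) − (2) + (-1) + (-1) = -4
  T: −2·[ζ_1]_T − [α]_T + [p]_T + [λ]_T = −2·(2) − (-1) + (-2) + (1) = -4
Net dimensions [M L⁻⁴ T⁻⁴] ≠ [1] — not dimensionless.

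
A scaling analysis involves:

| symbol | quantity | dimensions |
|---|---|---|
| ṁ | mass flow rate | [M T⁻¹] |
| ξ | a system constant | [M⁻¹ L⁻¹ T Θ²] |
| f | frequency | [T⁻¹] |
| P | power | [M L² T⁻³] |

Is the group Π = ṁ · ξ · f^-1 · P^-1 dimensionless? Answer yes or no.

Sum the exponent of each base dimension across the product:
  M: [ṁ]_M + [ξ]_M − [f]_M − [P]_M = (1) + (-1) − (0) − (1) = -1
  L: [ṁ]_L + [ξ]_L − [f]_L − [P]_L = (0) + (-1) − (0) − (2) = -3
  T: [ṁ]_T + [ξ]_T − [f]_T − [P]_T = (-1) + (1) − (-1) − (-3) = 4
  Θ: [ṁ]_Θ + [ξ]_Θ − [f]_Θ − [P]_Θ = (0) + (2) − (0) − (0) = 2
Net dimensions [M⁻¹ L⁻³ T⁴ Θ²] ≠ [1] — not dimensionless.

no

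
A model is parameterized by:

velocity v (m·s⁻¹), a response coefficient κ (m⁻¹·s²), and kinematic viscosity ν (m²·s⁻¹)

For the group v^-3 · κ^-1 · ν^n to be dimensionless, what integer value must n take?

Balance the L exponent: (2)·n from ν, plus −3·(1) − (-1) = -2 from the rest, must sum to zero.
2n − 2 = 0, so n = 1.

1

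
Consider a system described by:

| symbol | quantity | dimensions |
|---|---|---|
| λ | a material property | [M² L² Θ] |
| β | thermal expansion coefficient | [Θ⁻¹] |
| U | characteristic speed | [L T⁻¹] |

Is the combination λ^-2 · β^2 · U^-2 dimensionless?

no

Sum the exponent of each base dimension across the product:
  M: −2·[λ]_M + 2·[β]_M − 2·[U]_M = −2·(2) + 2·(0) − 2·(0) = -4
  L: −2·[λ]_L + 2·[β]_L − 2·[U]_L = −2·(2) + 2·(0) − 2·(1) = -6
  T: −2·[λ]_T + 2·[β]_T − 2·[U]_T = −2·(0) + 2·(0) − 2·(-1) = 2
  Θ: −2·[λ]_Θ + 2·[β]_Θ − 2·[U]_Θ = −2·(1) + 2·(-1) − 2·(0) = -4
Net dimensions [M⁻⁴ L⁻⁶ T² Θ⁻⁴] ≠ [1] — not dimensionless.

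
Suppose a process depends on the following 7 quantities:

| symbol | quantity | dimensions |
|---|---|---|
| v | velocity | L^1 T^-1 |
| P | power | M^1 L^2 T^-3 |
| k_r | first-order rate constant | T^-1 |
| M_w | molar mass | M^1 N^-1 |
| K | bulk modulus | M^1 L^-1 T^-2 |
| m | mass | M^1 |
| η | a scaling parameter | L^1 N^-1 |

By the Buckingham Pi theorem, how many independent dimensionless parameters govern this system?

3

There are 7 variables and 4 base dimensions (M, L, T, N).
The dimension matrix has rank 4.
Independent dimensionless groups: 7 − 4 = 3.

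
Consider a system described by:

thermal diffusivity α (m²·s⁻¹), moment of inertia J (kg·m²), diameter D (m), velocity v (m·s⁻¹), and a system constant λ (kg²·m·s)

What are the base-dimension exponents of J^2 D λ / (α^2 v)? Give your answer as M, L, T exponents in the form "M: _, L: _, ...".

M: 4, L: 1, T: 4

Collect each base-dimension exponent across the product:
  M: −2·(0) + 2·(1) + (0) − (0) + (2) = 4
  L: −2·(2) + 2·(2) + (1) − (1) + (1) = 1
  T: −2·(-1) + 2·(0) + (0) − (-1) + (1) = 4
So the dimensions are [M⁴ L T⁴].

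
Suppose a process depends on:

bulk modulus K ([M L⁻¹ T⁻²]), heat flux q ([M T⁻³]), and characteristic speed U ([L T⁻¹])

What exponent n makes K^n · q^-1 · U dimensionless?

1

Balance the M exponent: (1)·n from K, plus −(1) + (0) = -1 from the rest, must sum to zero.
n − 1 = 0, so n = 1.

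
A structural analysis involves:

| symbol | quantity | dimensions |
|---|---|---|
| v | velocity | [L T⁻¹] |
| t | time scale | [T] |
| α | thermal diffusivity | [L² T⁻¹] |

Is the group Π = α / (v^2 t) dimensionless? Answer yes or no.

yes

Sum the exponent of each base dimension across the product:
  M: −2·[v]_M − [t]_M + [α]_M = −2·(0) − (0) + (0) = 0
  L: −2·[v]_L − [t]_L + [α]_L = −2·(1) − (0) + (2) = 0
  T: −2·[v]_T − [t]_T + [α]_T = −2·(-1) − (1) + (-1) = 0
All base exponents vanish — dimensionless.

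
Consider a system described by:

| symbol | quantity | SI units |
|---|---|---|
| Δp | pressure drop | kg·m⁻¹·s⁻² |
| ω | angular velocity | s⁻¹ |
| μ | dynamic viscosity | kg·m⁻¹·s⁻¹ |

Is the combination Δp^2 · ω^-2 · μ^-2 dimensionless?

Sum the exponent of each base dimension across the product:
  M: 2·[Δp]_M − 2·[ω]_M − 2·[μ]_M = 2·(1) − 2·(0) − 2·(1) = 0
  L: 2·[Δp]_L − 2·[ω]_L − 2·[μ]_L = 2·(-1) − 2·(0) − 2·(-1) = 0
  T: 2·[Δp]_T − 2·[ω]_T − 2·[μ]_T = 2·(-2) − 2·(-1) − 2·(-1) = 0
All base exponents vanish — dimensionless.

yes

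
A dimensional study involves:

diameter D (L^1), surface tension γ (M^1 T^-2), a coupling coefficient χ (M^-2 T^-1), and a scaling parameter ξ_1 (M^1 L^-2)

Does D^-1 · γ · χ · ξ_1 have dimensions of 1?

Sum the exponent of each base dimension across the product:
  M: −[D]_M + [γ]_M + [χ]_M + [ξ_1]_M = −(0) + (1) + (-2) + (1) = 0
  L: −[D]_L + [γ]_L + [χ]_L + [ξ_1]_L = −(1) + (0) + (0) + (-2) = -3
  T: −[D]_T + [γ]_T + [χ]_T + [ξ_1]_T = −(0) + (-2) + (-1) + (0) = -3
Net dimensions [L⁻³ T⁻³] ≠ [1] — not dimensionless.

no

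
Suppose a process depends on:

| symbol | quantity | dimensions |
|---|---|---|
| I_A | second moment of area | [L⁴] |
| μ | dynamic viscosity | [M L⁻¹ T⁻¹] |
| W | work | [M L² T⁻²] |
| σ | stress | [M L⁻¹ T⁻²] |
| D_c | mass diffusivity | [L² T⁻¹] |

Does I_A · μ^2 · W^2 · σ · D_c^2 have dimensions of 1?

no

Sum the exponent of each base dimension across the product:
  M: [I_A]_M + 2·[μ]_M + 2·[W]_M + [σ]_M + 2·[D_c]_M = (0) + 2·(1) + 2·(1) + (1) + 2·(0) = 5
  L: [I_A]_L + 2·[μ]_L + 2·[W]_L + [σ]_L + 2·[D_c]_L = (4) + 2·(-1) + 2·(2) + (-1) + 2·(2) = 9
  T: [I_A]_T + 2·[μ]_T + 2·[W]_T + [σ]_T + 2·[D_c]_T = (0) + 2·(-1) + 2·(-2) + (-2) + 2·(-1) = -10
Net dimensions [M⁵ L⁹ T⁻¹⁰] ≠ [1] — not dimensionless.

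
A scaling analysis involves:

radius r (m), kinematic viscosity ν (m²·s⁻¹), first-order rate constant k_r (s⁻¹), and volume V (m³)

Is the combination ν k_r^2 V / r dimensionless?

Sum the exponent of each base dimension across the product:
  L: −[r]_L + [ν]_L + 2·[k_r]_L + [V]_L = −(1) + (2) + 2·(0) + (3) = 4
  T: −[r]_T + [ν]_T + 2·[k_r]_T + [V]_T = −(0) + (-1) + 2·(-1) + (0) = -3
Net dimensions [L⁴ T⁻³] ≠ [1] — not dimensionless.

no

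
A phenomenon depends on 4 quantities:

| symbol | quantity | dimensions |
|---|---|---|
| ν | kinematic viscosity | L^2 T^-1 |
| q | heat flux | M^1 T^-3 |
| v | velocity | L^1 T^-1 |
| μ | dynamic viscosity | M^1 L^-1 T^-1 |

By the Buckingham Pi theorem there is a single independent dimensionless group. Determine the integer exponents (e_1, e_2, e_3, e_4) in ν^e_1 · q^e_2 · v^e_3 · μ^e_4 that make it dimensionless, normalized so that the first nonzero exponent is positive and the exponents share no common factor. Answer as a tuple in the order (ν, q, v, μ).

M: e_1·(0) + e_2·(1) + e_3·(0) + e_4·(1) = 0
L: e_1·(2) + e_2·(0) + e_3·(1) + e_4·(-1) = 0
T: e_1·(-1) + e_2·(-3) + e_3·(-1) + e_4·(-1) = 0
Solving this homogeneous linear system for the smallest-integer solution (first nonzero entry positive) gives (1, 1, -3, -1).

(1, 1, -3, -1)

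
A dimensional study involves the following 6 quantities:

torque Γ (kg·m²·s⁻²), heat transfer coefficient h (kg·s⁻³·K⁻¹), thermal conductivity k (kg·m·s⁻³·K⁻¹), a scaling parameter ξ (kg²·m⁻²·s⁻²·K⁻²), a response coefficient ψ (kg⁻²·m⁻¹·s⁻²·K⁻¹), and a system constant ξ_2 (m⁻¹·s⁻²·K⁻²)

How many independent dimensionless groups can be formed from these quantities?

2

There are 6 variables and 4 base dimensions (M, L, T, Θ).
The dimension matrix has rank 4.
Independent dimensionless groups: 6 − 4 = 2.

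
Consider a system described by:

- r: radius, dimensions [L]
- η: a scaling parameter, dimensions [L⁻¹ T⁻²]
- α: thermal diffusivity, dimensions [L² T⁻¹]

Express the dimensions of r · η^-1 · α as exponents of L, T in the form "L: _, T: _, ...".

Collect each base-dimension exponent across the product:
  L: (1) − (-1) + (2) = 4
  T: (0) − (-2) + (-1) = 1
So the dimensions are [L⁴ T].

L: 4, T: 1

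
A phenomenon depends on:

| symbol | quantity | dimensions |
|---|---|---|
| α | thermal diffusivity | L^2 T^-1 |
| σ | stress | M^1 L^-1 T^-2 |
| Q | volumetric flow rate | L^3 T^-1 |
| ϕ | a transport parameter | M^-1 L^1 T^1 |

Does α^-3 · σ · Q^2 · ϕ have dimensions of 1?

yes

Sum the exponent of each base dimension across the product:
  M: −3·[α]_M + [σ]_M + 2·[Q]_M + [ϕ]_M = −3·(0) + (1) + 2·(0) + (-1) = 0
  L: −3·[α]_L + [σ]_L + 2·[Q]_L + [ϕ]_L = −3·(2) + (-1) + 2·(3) + (1) = 0
  T: −3·[α]_T + [σ]_T + 2·[Q]_T + [ϕ]_T = −3·(-1) + (-2) + 2·(-1) + (1) = 0
All base exponents vanish — dimensionless.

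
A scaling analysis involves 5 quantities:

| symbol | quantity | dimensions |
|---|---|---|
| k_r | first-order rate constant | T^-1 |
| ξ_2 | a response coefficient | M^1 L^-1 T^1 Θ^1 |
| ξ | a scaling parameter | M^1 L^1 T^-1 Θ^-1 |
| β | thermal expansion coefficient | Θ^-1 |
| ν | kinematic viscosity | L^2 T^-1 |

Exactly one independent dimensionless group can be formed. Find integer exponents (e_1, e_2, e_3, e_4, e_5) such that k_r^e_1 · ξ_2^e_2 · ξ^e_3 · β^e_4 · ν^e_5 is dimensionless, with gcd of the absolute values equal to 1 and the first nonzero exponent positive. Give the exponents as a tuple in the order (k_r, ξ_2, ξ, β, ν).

M: e_1·(0) + e_2·(1) + e_3·(1) + e_4·(0) + e_5·(0) = 0
L: e_1·(0) + e_2·(-1) + e_3·(1) + e_4·(0) + e_5·(2) = 0
T: e_1·(-1) + e_2·(1) + e_3·(-1) + e_4·(0) + e_5·(-1) = 0
Θ: e_1·(0) + e_2·(1) + e_3·(-1) + e_4·(-1) + e_5·(0) = 0
Solving this homogeneous linear system for the smallest-integer solution (first nonzero entry positive) gives (1, 1, -1, 2, 1).

(1, 1, -1, 2, 1)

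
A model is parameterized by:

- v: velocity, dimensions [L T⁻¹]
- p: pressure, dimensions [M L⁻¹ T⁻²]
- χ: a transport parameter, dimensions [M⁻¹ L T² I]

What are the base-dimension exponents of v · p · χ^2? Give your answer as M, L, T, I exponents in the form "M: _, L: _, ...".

Collect each base-dimension exponent across the product:
  M: (0) + (1) + 2·(-1) = -1
  L: (1) + (-1) + 2·(1) = 2
  T: (-1) + (-2) + 2·(2) = 1
  I: (0) + (0) + 2·(1) = 2
So the dimensions are [M⁻¹ L² T I²].

M: -1, L: 2, T: 1, I: 2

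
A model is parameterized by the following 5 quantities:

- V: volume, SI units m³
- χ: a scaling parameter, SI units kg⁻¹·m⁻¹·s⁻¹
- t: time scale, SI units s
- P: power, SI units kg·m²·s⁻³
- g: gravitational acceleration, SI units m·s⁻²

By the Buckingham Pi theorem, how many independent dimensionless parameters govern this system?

2

There are 5 variables and 3 base dimensions (M, L, T).
The dimension matrix has rank 3.
Independent dimensionless groups: 5 − 3 = 2.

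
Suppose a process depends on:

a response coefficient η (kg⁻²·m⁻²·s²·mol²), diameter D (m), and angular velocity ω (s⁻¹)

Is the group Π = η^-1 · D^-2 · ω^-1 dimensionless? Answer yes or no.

no

Sum the exponent of each base dimension across the product:
  M: −[η]_M − 2·[D]_M − [ω]_M = −(-2) − 2·(0) − (0) = 2
  L: −[η]_L − 2·[D]_L − [ω]_L = −(-2) − 2·(1) − (0) = 0
  T: −[η]_T − 2·[D]_T − [ω]_T = −(2) − 2·(0) − (-1) = -1
  N: −[η]_N − 2·[D]_N − [ω]_N = −(2) − 2·(0) − (0) = -2
Net dimensions [M² T⁻¹ N⁻²] ≠ [1] — not dimensionless.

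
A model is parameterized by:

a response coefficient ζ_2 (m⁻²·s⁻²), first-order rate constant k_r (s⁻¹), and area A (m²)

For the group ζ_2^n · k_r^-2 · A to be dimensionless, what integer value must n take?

Balance the L exponent: (-2)·n from ζ_2, plus −2·(0) + (2) = 2 from the rest, must sum to zero.
-2n + 2 = 0, so n = 1.

1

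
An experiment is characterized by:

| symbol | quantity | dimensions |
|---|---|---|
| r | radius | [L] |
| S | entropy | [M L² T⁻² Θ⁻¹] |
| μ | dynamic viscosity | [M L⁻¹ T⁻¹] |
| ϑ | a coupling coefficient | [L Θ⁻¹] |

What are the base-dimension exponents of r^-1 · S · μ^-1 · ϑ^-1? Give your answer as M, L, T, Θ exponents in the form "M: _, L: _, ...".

M: 0, L: 1, T: -1, Θ: 0

Collect each base-dimension exponent across the product:
  M: −(0) + (1) − (1) − (0) = 0
  L: −(1) + (2) − (-1) − (1) = 1
  T: −(0) + (-2) − (-1) − (0) = -1
  Θ: −(0) + (-1) − (0) − (-1) = 0
So the dimensions are [L T⁻¹].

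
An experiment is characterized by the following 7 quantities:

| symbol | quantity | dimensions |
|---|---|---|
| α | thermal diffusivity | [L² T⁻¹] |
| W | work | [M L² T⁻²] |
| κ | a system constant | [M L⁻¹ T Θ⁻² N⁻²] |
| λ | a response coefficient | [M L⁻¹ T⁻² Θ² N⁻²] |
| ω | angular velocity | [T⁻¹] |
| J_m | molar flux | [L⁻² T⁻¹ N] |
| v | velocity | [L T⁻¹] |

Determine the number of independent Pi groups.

2

There are 7 variables and 5 base dimensions (M, L, T, Θ, N).
The dimension matrix has rank 5.
Independent dimensionless groups: 7 − 5 = 2.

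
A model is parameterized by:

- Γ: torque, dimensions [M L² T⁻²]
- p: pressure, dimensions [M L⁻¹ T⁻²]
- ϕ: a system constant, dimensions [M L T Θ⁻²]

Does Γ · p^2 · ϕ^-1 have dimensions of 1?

no

Sum the exponent of each base dimension across the product:
  M: [Γ]_M + 2·[p]_M − [ϕ]_M = (1) + 2·(1) − (1) = 2
  L: [Γ]_L + 2·[p]_L − [ϕ]_L = (2) + 2·(-1) − (1) = -1
  T: [Γ]_T + 2·[p]_T − [ϕ]_T = (-2) + 2·(-2) − (1) = -7
  Θ: [Γ]_Θ + 2·[p]_Θ − [ϕ]_Θ = (0) + 2·(0) − (-2) = 2
Net dimensions [M² L⁻¹ T⁻⁷ Θ²] ≠ [1] — not dimensionless.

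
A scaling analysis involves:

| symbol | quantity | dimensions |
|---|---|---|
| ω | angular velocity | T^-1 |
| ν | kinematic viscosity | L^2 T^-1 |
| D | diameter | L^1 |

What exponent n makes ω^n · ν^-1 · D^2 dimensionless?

1

Balance the T exponent: (-1)·n from ω, plus −(-1) + 2·(0) = 1 from the rest, must sum to zero.
−n + 1 = 0, so n = 1.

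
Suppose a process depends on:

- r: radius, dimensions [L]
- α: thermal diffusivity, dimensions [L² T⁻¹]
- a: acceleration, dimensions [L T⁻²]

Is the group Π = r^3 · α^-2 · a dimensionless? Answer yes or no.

yes

Sum the exponent of each base dimension across the product:
  M: 3·[r]_M − 2·[α]_M + [a]_M = 3·(0) − 2·(0) + (0) = 0
  L: 3·[r]_L − 2·[α]_L + [a]_L = 3·(1) − 2·(2) + (1) = 0
  T: 3·[r]_T − 2·[α]_T + [a]_T = 3·(0) − 2·(-1) + (-2) = 0
  Θ: 3·[r]_Θ − 2·[α]_Θ + [a]_Θ = 3·(0) − 2·(0) + (0) = 0
All base exponents vanish — dimensionless.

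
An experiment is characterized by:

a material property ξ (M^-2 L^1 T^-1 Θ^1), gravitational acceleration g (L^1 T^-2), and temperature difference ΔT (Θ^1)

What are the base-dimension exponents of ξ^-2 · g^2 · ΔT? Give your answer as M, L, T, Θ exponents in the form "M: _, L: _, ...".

M: 4, L: 0, T: -2, Θ: -1

Collect each base-dimension exponent across the product:
  M: −2·(-2) + 2·(0) + (0) = 4
  L: −2·(1) + 2·(1) + (0) = 0
  T: −2·(-1) + 2·(-2) + (0) = -2
  Θ: −2·(1) + 2·(0) + (1) = -1
So the dimensions are [M⁴ T⁻² Θ⁻¹].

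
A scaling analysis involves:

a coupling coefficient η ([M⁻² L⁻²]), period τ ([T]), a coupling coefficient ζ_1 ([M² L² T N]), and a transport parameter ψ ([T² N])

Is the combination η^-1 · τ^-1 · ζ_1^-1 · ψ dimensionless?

Sum the exponent of each base dimension across the product:
  M: −[η]_M − [τ]_M − [ζ_1]_M + [ψ]_M = −(-2) − (0) − (2) + (0) = 0
  L: −[η]_L − [τ]_L − [ζ_1]_L + [ψ]_L = −(-2) − (0) − (2) + (0) = 0
  T: −[η]_T − [τ]_T − [ζ_1]_T + [ψ]_T = −(0) − (1) − (1) + (2) = 0
  N: −[η]_N − [τ]_N − [ζ_1]_N + [ψ]_N = −(0) − (0) − (1) + (1) = 0
All base exponents vanish — dimensionless.

yes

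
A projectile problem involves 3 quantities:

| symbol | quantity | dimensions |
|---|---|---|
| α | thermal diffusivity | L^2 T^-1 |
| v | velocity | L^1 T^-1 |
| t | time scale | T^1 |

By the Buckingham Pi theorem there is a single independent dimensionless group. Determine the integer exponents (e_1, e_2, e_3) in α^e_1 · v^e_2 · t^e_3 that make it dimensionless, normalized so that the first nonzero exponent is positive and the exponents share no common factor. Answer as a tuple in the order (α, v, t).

L: e_1·(2) + e_2·(1) + e_3·(0) = 0
T: e_1·(-1) + e_2·(-1) + e_3·(1) = 0
Solving this homogeneous linear system for the smallest-integer solution (first nonzero entry positive) gives (1, -2, -1).

(1, -2, -1)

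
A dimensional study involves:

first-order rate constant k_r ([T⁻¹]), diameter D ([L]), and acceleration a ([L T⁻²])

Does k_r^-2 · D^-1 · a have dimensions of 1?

yes

Sum the exponent of each base dimension across the product:
  L: −2·[k_r]_L − [D]_L + [a]_L = −2·(0) − (1) + (1) = 0
  T: −2·[k_r]_T − [D]_T + [a]_T = −2·(-1) − (0) + (-2) = 0
All base exponents vanish — dimensionless.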